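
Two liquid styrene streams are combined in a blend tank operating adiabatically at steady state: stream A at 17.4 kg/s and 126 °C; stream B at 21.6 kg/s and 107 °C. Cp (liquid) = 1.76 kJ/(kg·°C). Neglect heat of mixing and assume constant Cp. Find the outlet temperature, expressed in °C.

T_out = 115 °C

Adiabatic, steady state ⇒ Σ ṁᵢCp,ᵢ(T_out − Tᵢ) = 0
Σ ṁᵢCp,ᵢTᵢ = 17.4×1.76×126 + 21.6×1.76×107 = 7926.3
Σ ṁᵢCp,ᵢ = 17.4×1.76 + 21.6×1.76 = 68.64
T_out = 7926.3 / 68.64 = 115.48 °C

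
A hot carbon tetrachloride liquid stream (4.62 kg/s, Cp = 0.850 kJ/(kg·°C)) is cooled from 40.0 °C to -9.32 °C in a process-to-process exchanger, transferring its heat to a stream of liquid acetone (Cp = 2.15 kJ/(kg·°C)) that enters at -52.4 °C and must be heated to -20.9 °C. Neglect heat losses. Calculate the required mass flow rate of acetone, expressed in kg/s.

ṁ_c = 2.86 kg/s

Heat released by hot stream: Q = 4.62 × 0.850 × (40.0 − -9.32) = 193.68 kJ/s
Energy balance on cold side (adiabatic exchanger): Q = ṁ_c·Cp_c·(T_c,out − T_c,in)
ṁ_c = 193.68 / [2.15 × (-20.9 − -52.4)] = 2.8598 kg/s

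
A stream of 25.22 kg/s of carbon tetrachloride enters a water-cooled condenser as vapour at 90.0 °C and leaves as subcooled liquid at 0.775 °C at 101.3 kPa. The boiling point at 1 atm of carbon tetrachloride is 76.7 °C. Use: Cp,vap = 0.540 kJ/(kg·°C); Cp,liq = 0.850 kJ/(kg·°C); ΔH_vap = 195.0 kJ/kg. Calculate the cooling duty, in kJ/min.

Q_c = 404000 kJ/min

vapour 90.0→76.7 °C: -7.182 kJ/kg
condensation at 76.7 °C: -195 kJ/kg
liquid 76.7→0.775 °C: -64.536 kJ/kg
Δh = -7.182 + -195 + -64.536 = -266.72 kJ/kg
Q = ṁ·Δh = 25.22 kg/s × -266.72 kJ/kg = -6726.6 kJ/s
|Q| = 6726.6 kW = 403600 kJ/min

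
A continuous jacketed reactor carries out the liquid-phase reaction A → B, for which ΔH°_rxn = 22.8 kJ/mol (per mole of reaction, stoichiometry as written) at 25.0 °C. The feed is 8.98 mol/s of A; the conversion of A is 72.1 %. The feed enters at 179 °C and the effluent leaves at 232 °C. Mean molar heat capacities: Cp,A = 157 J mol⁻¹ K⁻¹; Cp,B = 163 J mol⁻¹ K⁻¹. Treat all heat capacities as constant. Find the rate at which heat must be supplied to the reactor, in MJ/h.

Extent of reaction ξ = 0.721 × 8.98 = 6.4746 mol/s
Reaction term: ξ·ΔH°_rxn = 6.4746 × 22.8 = 147.62 kJ/s
Sensible, feed 179→25 °C: -217.12 kJ/s
Outlet flows (mol/s): A 2.5054, B 6.4746
Sensible, products 25→232 °C: 299.88 kJ/s
Q = ΔH = 230.38 kJ/s = 230.38 kW
Heat supplied = 829.38 MJ/h

Q_in = 829 MJ/h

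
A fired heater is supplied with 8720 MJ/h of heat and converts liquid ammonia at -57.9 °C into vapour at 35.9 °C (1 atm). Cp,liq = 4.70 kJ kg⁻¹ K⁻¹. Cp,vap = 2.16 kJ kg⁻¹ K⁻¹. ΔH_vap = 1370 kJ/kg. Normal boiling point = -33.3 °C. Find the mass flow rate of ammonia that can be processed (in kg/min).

Δh = 4.70×(-33.3−-57.9) + 1370 + 2.16×(35.9−-33.3) = 1635.1 kJ/kg
Q = 8720 MJ/h = 2422.2 kJ/s = 145330 kJ/min
ṁ = Q/Δh = 145330 / 1635.1 = 88.884 kg/min

ṁ = 88.9 kg/min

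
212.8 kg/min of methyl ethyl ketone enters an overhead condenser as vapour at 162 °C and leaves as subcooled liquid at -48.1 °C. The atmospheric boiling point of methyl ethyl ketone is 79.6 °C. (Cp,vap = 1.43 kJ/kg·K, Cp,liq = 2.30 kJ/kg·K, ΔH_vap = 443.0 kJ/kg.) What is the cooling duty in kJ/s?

Q_c = 3030 kJ/s

vapour 162→79.6 °C: -117.83 kJ/kg
condensation at 79.6 °C: -443 kJ/kg
liquid 79.6→-48.1 °C: -293.71 kJ/kg
Δh = -117.83 + -443 + -293.71 = -854.54 kJ/kg
Q = ṁ·Δh = 212.8 kg/min × -854.54 kJ/kg = -181850 kJ/min
|Q| = 3030.8 kW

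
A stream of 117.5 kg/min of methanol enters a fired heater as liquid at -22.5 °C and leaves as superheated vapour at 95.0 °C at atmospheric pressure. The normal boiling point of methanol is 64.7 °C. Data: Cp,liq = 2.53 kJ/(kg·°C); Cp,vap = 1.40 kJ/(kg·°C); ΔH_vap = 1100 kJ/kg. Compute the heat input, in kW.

Q = 2670 kW

liquid -22.5→64.7 °C: 220.62 kJ/kg
vaporisation at 64.7 °C: 1100 kJ/kg
vapour 64.7→95.0 °C: 42.42 kJ/kg
Δh = 220.62 + 1100 + 42.42 = 1363 kJ/kg
Q = ṁ·Δh = 117.5 kg/min × 1363 kJ/kg = 160160 kJ/min
|Q| = 2669.3 kW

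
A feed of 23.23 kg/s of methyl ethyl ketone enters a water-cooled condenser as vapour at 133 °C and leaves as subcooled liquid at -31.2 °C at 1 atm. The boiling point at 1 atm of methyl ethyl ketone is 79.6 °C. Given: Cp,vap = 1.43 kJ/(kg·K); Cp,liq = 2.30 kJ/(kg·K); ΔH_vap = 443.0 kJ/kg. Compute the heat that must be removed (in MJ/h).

vapour 133→79.6 °C: -76.362 kJ/kg
condensation at 79.6 °C: -443 kJ/kg
liquid 79.6→-31.2 °C: -254.84 kJ/kg
Δh = -76.362 + -443 + -254.84 = -774.2 kJ/kg
Q = ṁ·Δh = 23.23 kg/s × -774.2 kJ/kg = -17985 kJ/s
|Q| = 17985 kW = 64745 MJ/h

Q_c = 64700 MJ/h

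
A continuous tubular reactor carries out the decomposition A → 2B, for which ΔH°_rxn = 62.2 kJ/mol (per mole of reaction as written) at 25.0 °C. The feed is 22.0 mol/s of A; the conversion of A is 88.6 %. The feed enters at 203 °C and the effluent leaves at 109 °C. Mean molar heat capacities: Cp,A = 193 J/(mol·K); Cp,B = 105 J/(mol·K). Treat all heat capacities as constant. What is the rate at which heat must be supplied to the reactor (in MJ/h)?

Extent of reaction ξ = 0.886 × 22.0 = 19.492 mol/s
Reaction term: ξ·ΔH°_rxn = 19.492 × 62.2 = 1212.4 kJ/s
Sensible, feed 203→25 °C: -755.79 kJ/s
Outlet flows (mol/s): A 2.508, B 38.984
Sensible, products 25→109 °C: 384.5 kJ/s
Q = ΔH = 841.11 kJ/s = 841.11 kW
Heat supplied = 3028 MJ/h

Q_in = 3030 MJ/h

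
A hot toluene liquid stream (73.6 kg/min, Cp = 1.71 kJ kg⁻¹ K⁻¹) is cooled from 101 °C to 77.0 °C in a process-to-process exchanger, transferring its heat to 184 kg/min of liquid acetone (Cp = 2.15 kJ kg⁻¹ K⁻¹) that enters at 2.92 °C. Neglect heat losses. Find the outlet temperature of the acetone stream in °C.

T_c,out = 10.6 °C

Heat released by hot stream: Q = 73.6 × 1.71 × (101 − 77.0) = 3020.5 kJ/min
Energy balance on cold side (adiabatic exchanger): Q = ṁ_c·Cp_c·(T_c,out − T_c,in)
T_c,out = 2.92 + 3020.5/(184 × 2.15) = 10.555 °C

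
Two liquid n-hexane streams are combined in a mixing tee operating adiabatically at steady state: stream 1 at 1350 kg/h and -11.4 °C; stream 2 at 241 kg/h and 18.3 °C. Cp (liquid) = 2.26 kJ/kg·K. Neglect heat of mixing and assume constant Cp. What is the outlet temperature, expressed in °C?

Energy balance with Q = 0: Σ ṁᵢCp,ᵢ(T_out − Tᵢ) = 0
Σ ṁᵢCp,ᵢTᵢ = 1350×2.26×-11.4 + 241×2.26×18.3 = -24814
Σ ṁᵢCp,ᵢ = 1350×2.26 + 241×2.26 = 3595.7
T_out = -24814 / 3595.7 = -6.9011 °C

T_out = -6.90 °C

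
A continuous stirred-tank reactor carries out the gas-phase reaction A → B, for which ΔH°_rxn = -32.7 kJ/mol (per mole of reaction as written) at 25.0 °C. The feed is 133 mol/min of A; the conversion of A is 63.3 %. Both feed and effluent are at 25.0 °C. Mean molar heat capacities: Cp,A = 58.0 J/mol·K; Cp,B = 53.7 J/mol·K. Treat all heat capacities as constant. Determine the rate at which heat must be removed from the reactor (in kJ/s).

Extent of reaction ξ = 0.633 × 133 = 84.189 mol/min
Reaction term: ξ·ΔH°_rxn = 84.189 × -32.7 = -2753 kJ/min
Q = ΔH = -2753 kJ/min = -45.883 kW
Heat removed = 45.883 kJ/s

Q_out = 45.9 kJ/s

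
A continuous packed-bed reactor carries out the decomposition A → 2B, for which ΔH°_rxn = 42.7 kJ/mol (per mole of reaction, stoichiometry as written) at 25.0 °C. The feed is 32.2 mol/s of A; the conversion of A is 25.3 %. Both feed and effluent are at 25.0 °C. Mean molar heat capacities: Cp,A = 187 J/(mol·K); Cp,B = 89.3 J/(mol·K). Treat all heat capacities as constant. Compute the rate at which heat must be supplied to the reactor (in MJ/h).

Extent of reaction ξ = 0.253 × 32.2 = 8.1466 mol/s
Reaction term: ξ·ΔH°_rxn = 8.1466 × 42.7 = 347.86 kJ/s
Q = ΔH = 347.86 kJ/s = 347.86 kW
Heat supplied = 1252.3 MJ/h

Q_in = 1250 MJ/h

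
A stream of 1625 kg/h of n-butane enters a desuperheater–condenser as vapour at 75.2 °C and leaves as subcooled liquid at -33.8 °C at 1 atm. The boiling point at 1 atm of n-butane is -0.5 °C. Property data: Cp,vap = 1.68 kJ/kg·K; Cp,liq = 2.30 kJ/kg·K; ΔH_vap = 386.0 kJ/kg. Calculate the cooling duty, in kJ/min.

vapour 75.2→-0.5 °C: -127.18 kJ/kg
condensation at -0.5 °C: -386 kJ/kg
liquid -0.5→-33.8 °C: -76.59 kJ/kg
Δh = -127.18 + -386 + -76.59 = -589.77 kJ/kg
Q = ṁ·Δh = 1625 kg/h × -589.77 kJ/kg = -958370 kJ/h
|Q| = 266.21 kW = 15973 kJ/min

Q_c = 16000 kJ/min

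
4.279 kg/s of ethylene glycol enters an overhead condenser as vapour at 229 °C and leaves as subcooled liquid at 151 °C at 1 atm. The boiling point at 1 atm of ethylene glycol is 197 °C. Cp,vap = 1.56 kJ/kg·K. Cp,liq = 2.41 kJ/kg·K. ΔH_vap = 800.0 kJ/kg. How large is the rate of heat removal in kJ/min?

vapour 229→197 °C: -49.92 kJ/kg
condensation at 197 °C: -800 kJ/kg
liquid 197→151 °C: -110.86 kJ/kg
Δh = -49.92 + -800 + -110.86 = -960.78 kJ/kg
Q = ṁ·Δh = 4.279 kg/s × -960.78 kJ/kg = -4111.2 kJ/s
|Q| = 4111.2 kW = 246670 kJ/min

Q_c = 247000 kJ/min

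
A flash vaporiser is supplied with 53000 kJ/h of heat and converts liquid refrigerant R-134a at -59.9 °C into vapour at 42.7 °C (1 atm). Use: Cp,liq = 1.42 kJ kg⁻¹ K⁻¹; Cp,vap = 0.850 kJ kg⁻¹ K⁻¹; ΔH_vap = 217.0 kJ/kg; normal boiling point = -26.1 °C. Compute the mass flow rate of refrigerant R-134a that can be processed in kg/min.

ṁ = 2.73 kg/min

Δh = 1.42×(-26.1−-59.9) + 217.0 + 0.850×(42.7−-26.1) = 323.48 kJ/kg
Q = 53000 kJ/h = 14.722 kJ/s = 883.33 kJ/min
ṁ = Q/Δh = 883.33 / 323.48 = 2.7308 kg/min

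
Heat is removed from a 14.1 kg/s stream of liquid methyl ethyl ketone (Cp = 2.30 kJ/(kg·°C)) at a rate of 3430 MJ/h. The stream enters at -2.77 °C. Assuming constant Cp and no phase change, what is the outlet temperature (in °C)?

Q = 3430 MJ/h = 952.78 kJ/s
ΔT = Q/(ṁ·Cp) = 952.78/(14.1×2.30) = 29.38 K
T_out = -2.77 − 29.38 = -32.15 °C

T_out = -32.1 °C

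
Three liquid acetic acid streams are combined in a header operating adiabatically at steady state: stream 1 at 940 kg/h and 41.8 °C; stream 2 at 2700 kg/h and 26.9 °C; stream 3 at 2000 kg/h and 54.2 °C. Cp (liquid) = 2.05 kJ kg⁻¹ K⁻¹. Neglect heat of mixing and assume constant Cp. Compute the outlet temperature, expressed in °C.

T_out = 39.1 °C

Adiabatic, steady state ⇒ Σ ṁᵢCp,ᵢ(T_out − Tᵢ) = 0
T_out = Σ ṁᵢCp,ᵢTᵢ / Σ ṁᵢCp,ᵢ
      = 451660 / 11562 = 39.064 °C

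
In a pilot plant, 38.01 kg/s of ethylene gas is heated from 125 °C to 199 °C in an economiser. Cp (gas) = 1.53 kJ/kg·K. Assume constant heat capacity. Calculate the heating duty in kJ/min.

Q = ṁ·Cp·ΔT = 38.01 × 1.53 × (199 − 125) = 4303.5 kJ/s
Heating duty = 258210 kJ/min

Q = 258000 kJ/min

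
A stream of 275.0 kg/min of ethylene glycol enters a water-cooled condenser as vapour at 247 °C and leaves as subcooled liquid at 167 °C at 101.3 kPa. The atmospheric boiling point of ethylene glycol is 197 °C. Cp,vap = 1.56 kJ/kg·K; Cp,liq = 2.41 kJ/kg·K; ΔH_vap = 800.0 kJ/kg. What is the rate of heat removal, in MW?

Q_c = 4.36 MW

vapour 247→197 °C: -78 kJ/kg
condensation at 197 °C: -800 kJ/kg
liquid 197→167 °C: -72.3 kJ/kg
Δh = -78 + -800 + -72.3 = -950.3 kJ/kg
Q = ṁ·Δh = 275.0 kg/min × -950.3 kJ/kg = -261330 kJ/min
|Q| = 4355.5 kW = 4.3555 MW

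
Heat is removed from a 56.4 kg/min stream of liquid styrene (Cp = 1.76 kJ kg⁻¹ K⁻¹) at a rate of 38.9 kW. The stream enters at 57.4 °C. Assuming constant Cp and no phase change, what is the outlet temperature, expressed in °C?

Q = 38.9 kW = 2334 kJ/min
ΔT = Q/(ṁ·Cp) = 2334/(56.4×1.76) = 23.513 K
T_out = 57.4 − 23.513 = 33.887 °C

T_out = 33.9 °C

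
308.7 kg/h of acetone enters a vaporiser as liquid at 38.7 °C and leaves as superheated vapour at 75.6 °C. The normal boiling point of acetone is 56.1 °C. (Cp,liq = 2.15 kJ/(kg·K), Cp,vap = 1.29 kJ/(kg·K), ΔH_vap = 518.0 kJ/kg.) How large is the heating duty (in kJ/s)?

liquid 38.7→56.1 °C: 37.41 kJ/kg
vaporisation at 56.1 °C: 518 kJ/kg
vapour 56.1→75.6 °C: 25.155 kJ/kg
Δh = 37.41 + 518 + 25.155 = 580.56 kJ/kg
Q = ṁ·Δh = 308.7 kg/h × 580.56 kJ/kg = 179220 kJ/h
|Q| = 49.783 kW

Q = 49.8 kJ/s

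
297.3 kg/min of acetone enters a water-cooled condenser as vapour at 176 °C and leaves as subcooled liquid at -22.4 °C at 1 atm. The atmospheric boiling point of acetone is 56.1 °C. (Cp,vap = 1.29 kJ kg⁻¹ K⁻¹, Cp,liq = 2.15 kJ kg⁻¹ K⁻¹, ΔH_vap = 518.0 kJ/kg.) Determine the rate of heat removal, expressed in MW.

vapour 176→56.1 °C: -154.67 kJ/kg
condensation at 56.1 °C: -518 kJ/kg
liquid 56.1→-22.4 °C: -168.78 kJ/kg
Δh = -154.67 + -518 + -168.78 = -841.45 kJ/kg
Q = ṁ·Δh = 297.3 kg/min × -841.45 kJ/kg = -250160 kJ/min
|Q| = 4169.4 kW = 4.1694 MW

Q_c = 4.17 MW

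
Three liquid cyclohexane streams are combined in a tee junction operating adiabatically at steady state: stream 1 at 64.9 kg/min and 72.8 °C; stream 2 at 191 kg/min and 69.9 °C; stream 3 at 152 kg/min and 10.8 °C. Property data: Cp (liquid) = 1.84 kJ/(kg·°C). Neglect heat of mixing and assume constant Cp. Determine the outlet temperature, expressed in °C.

Energy balance with Q = 0: Σ ṁᵢCp,ᵢ(T_out − Tᵢ) = 0
Σ ṁᵢCp,ᵢTᵢ = 64.9×1.84×72.8 + 191×1.84×69.9 + 152×1.84×10.8 = 36280
Σ ṁᵢCp,ᵢ = 64.9×1.84 + 191×1.84 + 152×1.84 = 750.54
T_out = 36280 / 750.54 = 48.338 °C

T_out = 48.3 °C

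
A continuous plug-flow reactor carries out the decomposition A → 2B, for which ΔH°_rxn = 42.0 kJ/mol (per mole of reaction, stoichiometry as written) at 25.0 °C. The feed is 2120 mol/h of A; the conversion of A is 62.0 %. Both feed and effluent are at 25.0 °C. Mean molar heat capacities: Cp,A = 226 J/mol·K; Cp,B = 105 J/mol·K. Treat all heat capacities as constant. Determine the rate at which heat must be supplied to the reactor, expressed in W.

Q_in = 15300 W

Extent of reaction ξ = 0.620 × 2120 = 1314.4 mol/h
Reaction term: ξ·ΔH°_rxn = 1314.4 × 42.0 = 55205 kJ/h
Q = ΔH = 55205 kJ/h = 15.335 kW
Heat supplied = 15335 W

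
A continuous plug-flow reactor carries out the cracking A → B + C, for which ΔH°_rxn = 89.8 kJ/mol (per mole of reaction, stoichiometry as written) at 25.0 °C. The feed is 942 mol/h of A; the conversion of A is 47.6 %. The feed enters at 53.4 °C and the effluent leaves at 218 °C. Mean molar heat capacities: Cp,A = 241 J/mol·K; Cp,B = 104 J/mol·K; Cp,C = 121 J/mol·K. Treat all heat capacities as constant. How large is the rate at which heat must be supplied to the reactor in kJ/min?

Extent of reaction ξ = 0.476 × 942 = 448.39 mol/h
Reaction term: ξ·ΔH°_rxn = 448.39 × 89.8 = 40266 kJ/h
Sensible, feed 53.4→25 °C: -6447.4 kJ/h
Outlet flows (mol/h): A 493.61, B 448.39, C 448.39
Sensible, products 25→218 °C: 42431 kJ/h
Q = ΔH = 76249 kJ/h = 21.18 kW
Heat supplied = 1270.8 kJ/min

Q_in = 1270 kJ/min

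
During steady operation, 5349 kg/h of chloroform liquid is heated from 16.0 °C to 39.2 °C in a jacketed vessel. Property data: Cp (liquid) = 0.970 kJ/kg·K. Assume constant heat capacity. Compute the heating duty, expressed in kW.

Q = ṁ·Cp·ΔT = 5349 × 0.970 × (39.2 − 16.0) = 120370 kJ/h
Converting: 120370 / 3600 s = 33.437 kW

Q = 33.4 kW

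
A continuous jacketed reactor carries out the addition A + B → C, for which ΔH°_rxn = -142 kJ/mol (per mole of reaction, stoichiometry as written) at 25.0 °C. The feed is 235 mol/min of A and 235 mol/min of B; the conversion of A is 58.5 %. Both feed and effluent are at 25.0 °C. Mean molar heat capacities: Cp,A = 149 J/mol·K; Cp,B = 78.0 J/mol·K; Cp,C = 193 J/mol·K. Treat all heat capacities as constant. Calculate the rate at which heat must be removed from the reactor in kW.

Extent of reaction ξ = 0.585 × 235 = 137.47 mol/min
Reaction term: ξ·ΔH°_rxn = 137.47 × -142 = -19521 kJ/min
Q = ΔH = -19521 kJ/min = -325.36 kW
Heat removed = 325.36 kW

Q_out = 325 kW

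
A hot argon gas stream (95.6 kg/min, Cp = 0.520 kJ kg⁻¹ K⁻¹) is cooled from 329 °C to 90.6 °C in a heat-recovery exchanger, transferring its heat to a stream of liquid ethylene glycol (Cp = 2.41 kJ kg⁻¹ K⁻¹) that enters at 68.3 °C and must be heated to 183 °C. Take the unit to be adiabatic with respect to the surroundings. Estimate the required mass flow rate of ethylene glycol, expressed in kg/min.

Heat released by hot stream: Q = 95.6 × 0.520 × (329 − 90.6) = 11851 kJ/min
Energy balance on cold side (adiabatic exchanger): Q = ṁ_c·Cp_c·(T_c,out − T_c,in)
ṁ_c = 11851 / [2.41 × (183 − 68.3)] = 42.873 kg/min

ṁ_c = 42.9 kg/min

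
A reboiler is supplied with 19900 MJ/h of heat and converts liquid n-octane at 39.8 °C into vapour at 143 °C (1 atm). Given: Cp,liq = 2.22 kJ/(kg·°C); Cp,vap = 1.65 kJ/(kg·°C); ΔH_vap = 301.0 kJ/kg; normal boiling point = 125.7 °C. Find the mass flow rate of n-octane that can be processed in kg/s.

ṁ = 10.6 kg/s

Δh = 2.22×(125.7−39.8) + 301.0 + 1.65×(143−125.7) = 520.24 kJ/kg
Q = 19900 MJ/h = 5527.8 kJ/s = 5527.8 kJ/s
ṁ = Q/Δh = 5527.8 / 520.24 = 10.625 kg/s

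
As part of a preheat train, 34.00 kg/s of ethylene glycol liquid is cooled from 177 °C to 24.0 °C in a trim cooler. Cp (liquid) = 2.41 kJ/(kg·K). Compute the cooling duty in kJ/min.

Q = ṁ·Cp·ΔT = 34.00 × 2.41 × (24.0 − 177) = -12537 kJ/s
Cooling duty = 752210 kJ/min

Q_c = 752000 kJ/min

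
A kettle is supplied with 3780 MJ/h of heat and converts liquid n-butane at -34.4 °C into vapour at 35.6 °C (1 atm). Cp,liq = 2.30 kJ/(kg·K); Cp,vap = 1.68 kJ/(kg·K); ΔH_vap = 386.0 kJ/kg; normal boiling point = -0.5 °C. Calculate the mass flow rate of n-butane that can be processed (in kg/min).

ṁ = 120 kg/min

Δh = 2.30×(-0.5−-34.4) + 386.0 + 1.68×(35.6−-0.5) = 524.62 kJ/kg
Q = 3780 MJ/h = 1050 kJ/s = 63000 kJ/min
ṁ = Q/Δh = 63000 / 524.62 = 120.09 kg/min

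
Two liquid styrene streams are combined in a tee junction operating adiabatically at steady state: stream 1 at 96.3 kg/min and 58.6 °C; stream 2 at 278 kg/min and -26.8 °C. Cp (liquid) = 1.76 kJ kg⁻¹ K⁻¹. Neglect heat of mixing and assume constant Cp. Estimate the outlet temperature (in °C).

T_out = -4.83 °C

No heat crosses the boundary, so H_out = H_in.
T_out = Σ ṁᵢCp,ᵢTᵢ / Σ ṁᵢCp,ᵢ
      = -3180.7 / 658.77 = -4.8283 °C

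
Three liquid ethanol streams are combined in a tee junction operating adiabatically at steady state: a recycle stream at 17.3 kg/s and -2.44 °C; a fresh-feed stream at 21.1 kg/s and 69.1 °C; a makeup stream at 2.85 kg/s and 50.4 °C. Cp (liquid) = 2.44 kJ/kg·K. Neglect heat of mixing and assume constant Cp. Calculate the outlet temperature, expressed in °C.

No heat crosses the boundary, so H_out = H_in.
Σ ṁᵢCp,ᵢTᵢ = 17.3×2.44×-2.44 + 21.1×2.44×69.1 + 2.85×2.44×50.4 = 3805
Σ ṁᵢCp,ᵢ = 17.3×2.44 + 21.1×2.44 + 2.85×2.44 = 100.65
T_out = 3805 / 100.65 = 37.805 °C

T_out = 37.8 °C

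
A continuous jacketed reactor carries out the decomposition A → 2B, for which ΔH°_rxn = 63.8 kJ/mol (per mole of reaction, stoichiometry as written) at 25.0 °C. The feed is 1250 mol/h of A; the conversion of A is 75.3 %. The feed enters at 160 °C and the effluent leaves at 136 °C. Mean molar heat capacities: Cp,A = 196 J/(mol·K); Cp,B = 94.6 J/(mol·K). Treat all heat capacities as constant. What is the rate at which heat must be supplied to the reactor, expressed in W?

Extent of reaction ξ = 0.753 × 1250 = 941.25 mol/h
Reaction term: ξ·ΔH°_rxn = 941.25 × 63.8 = 60052 kJ/h
Sensible, feed 160→25 °C: -33075 kJ/h
Outlet flows (mol/h): A 308.75, B 1882.5
Sensible, products 25→136 °C: 26485 kJ/h
Q = ΔH = 53461 kJ/h = 14.85 kW
Heat supplied = 14850 W

Q_in = 14900 W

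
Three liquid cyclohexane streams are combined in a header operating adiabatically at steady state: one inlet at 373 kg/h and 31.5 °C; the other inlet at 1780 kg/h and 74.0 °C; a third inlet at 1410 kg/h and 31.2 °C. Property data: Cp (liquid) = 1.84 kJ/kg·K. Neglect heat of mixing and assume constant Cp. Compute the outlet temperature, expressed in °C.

Energy balance with Q = 0: Σ ṁᵢCp,ᵢ(T_out − Tᵢ) = 0
T_out = Σ ṁᵢCp,ᵢTᵢ / Σ ṁᵢCp,ᵢ
      = 344930 / 6555.9 = 52.613 °C

T_out = 52.6 °C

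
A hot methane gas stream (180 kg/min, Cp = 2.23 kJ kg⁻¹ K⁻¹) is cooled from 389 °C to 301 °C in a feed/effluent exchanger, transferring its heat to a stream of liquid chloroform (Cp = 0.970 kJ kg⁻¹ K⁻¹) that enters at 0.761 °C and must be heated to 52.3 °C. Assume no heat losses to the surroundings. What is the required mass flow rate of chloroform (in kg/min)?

ṁ_c = 707 kg/min

Heat released by hot stream: Q = 180 × 2.23 × (389 − 301) = 35323 kJ/min
Energy balance on cold side (adiabatic exchanger): Q = ṁ_c·Cp_c·(T_c,out − T_c,in)
ṁ_c = 35323 / [0.970 × (52.3 − 0.761)] = 706.57 kg/min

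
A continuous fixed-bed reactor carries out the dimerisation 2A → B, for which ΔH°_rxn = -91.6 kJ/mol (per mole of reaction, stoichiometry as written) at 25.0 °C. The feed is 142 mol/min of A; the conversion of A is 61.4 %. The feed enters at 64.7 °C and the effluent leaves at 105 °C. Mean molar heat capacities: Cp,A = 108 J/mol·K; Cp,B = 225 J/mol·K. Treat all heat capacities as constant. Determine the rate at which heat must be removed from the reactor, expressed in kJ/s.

Extent of reaction ξ = 0.614 × 142 / 2 = 43.594 mol/min
Reaction term: ξ·ΔH°_rxn = 43.594 × -91.6 = -3993.2 kJ/min
Sensible, feed 64.7→25 °C: -608.84 kJ/min
Outlet flows (mol/min): A 54.812, B 43.594
Sensible, products 25→105 °C: 1258.3 kJ/min
Q = ΔH = -3343.8 kJ/min = -55.73 kW
Heat removed = 55.73 kJ/s

Q_out = 55.7 kJ/s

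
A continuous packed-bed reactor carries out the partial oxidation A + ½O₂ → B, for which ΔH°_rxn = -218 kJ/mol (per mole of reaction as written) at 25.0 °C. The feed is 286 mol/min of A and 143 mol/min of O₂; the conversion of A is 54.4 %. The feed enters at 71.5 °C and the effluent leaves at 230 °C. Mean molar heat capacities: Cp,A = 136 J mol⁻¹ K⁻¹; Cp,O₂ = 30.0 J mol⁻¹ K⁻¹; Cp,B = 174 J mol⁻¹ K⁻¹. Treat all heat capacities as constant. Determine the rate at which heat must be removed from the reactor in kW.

Extent of reaction ξ = 0.544 × 286 = 155.58 mol/min
Reaction term: ξ·ΔH°_rxn = 155.58 × -218 = -33917 kJ/min
Sensible, feed 71.5→25 °C: -2008.1 kJ/min
Outlet flows (mol/min): A 130.42, O₂ 65.208, B 155.58
Sensible, products 25→230 °C: 9586.7 kJ/min
Q = ΔH = -26339 kJ/min = -438.98 kW
Heat removed = 438.98 kW

Q_out = 439 kW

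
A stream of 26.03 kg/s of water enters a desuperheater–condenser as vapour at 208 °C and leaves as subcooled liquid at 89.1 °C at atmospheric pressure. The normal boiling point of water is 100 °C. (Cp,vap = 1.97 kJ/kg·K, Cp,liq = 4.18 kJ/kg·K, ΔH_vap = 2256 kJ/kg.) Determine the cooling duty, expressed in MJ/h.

vapour 208→100 °C: -212.76 kJ/kg
condensation at 100 °C: -2256 kJ/kg
liquid 100→89.1 °C: -45.562 kJ/kg
Δh = -212.76 + -2256 + -45.562 = -2514.3 kJ/kg
Q = ṁ·Δh = 26.03 kg/s × -2514.3 kJ/kg = -65448 kJ/s
|Q| = 65448 kW = 235610 MJ/h

Q_c = 236000 MJ/h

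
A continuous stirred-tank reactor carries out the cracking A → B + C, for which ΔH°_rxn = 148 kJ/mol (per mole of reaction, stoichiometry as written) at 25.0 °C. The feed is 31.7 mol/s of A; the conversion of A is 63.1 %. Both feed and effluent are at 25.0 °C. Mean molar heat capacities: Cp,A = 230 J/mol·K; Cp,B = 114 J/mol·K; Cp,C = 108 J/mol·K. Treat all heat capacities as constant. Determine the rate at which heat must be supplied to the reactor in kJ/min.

Q_in = 178000 kJ/min

Extent of reaction ξ = 0.631 × 31.7 = 20.003 mol/s
Reaction term: ξ·ΔH°_rxn = 20.003 × 148 = 2960.4 kJ/s
Q = ΔH = 2960.4 kJ/s = 2960.4 kW
Heat supplied = 177620 kJ/min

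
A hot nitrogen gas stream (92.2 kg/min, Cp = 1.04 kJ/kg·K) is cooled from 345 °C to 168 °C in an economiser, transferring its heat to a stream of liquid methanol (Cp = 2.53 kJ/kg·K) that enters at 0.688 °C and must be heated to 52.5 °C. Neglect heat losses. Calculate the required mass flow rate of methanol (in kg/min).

ṁ_c = 129 kg/min

Heat released by hot stream: Q = 92.2 × 1.04 × (345 − 168) = 16972 kJ/min
Energy balance on cold side (adiabatic exchanger): Q = ṁ_c·Cp_c·(T_c,out − T_c,in)
ṁ_c = 16972 / [2.53 × (52.5 − 0.688)] = 129.48 kg/min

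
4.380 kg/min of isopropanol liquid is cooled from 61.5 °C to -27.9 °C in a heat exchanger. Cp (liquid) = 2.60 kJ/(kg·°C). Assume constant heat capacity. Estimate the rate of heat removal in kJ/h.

Q_c = 61100 kJ/h

Q = ṁ·Cp·ΔT = 4.380 × 2.60 × (-27.9 − 61.5) = -1018.1 kJ/min
Converting: 1018.1 / 60 s = 16.968 kW
Cooling duty = 61085 kJ/h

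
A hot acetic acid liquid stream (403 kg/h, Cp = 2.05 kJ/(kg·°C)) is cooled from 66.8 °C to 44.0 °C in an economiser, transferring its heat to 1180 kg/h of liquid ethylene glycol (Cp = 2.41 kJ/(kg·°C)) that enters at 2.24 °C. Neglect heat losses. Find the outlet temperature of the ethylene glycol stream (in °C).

Heat released by hot stream: Q = 403 × 2.05 × (66.8 − 44.0) = 18836 kJ/h
Energy balance on cold side (adiabatic exchanger): Q = ṁ_c·Cp_c·(T_c,out − T_c,in)
T_c,out = 2.24 + 18836/(1180 × 2.41) = 8.8636 °C

T_c,out = 8.86 °C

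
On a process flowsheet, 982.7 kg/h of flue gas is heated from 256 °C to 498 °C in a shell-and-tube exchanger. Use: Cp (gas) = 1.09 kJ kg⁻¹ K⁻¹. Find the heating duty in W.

Q = 72000 W

Q = ṁ·Cp·ΔT = 982.7 × 1.09 × (498 − 256) = 259220 kJ/h
Converting: 259220 / 3600 s = 72.005 kW
Heating duty = 72005 W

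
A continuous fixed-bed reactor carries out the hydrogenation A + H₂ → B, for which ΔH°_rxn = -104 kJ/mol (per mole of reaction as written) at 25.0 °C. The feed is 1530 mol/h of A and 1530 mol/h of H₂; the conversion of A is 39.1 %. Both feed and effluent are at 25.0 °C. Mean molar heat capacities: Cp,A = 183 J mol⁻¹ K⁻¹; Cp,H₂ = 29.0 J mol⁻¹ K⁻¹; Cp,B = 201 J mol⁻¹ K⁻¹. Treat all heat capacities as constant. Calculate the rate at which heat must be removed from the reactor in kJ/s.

Extent of reaction ξ = 0.391 × 1530 = 598.23 mol/h
Reaction term: ξ·ΔH°_rxn = 598.23 × -104 = -62216 kJ/h
Q = ΔH = -62216 kJ/h = -17.282 kW
Heat removed = 17.282 kJ/s

Q_out = 17.3 kJ/s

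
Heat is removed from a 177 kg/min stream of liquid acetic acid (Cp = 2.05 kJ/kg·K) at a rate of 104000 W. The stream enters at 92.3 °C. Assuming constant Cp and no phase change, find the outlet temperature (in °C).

T_out = 75.1 °C

Q = 104000 W = 6240 kJ/min
ΔT = Q/(ṁ·Cp) = 6240/(177×2.05) = 17.197 K
T_out = 92.3 − 17.197 = 75.103 °C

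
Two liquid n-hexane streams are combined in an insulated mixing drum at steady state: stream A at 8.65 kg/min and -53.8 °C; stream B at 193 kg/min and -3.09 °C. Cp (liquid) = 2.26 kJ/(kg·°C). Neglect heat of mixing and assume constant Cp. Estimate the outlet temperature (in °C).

Adiabatic, steady state ⇒ Σ ṁᵢCp,ᵢ(T_out − Tᵢ) = 0
T_out = Σ ṁᵢCp,ᵢTᵢ / Σ ṁᵢCp,ᵢ
      = -2399.5 / 455.73 = -5.2653 °C

T_out = -5.27 °C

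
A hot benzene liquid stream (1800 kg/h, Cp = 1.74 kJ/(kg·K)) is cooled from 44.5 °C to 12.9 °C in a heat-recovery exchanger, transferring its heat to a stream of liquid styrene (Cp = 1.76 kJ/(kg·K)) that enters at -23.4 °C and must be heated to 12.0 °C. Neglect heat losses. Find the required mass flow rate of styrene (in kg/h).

ṁ_c = 1590 kg/h

Heat released by hot stream: Q = 1800 × 1.74 × (44.5 − 12.9) = 98971 kJ/h
Energy balance on cold side (adiabatic exchanger): Q = ṁ_c·Cp_c·(T_c,out − T_c,in)
ṁ_c = 98971 / [1.76 × (12.0 − -23.4)] = 1588.5 kg/h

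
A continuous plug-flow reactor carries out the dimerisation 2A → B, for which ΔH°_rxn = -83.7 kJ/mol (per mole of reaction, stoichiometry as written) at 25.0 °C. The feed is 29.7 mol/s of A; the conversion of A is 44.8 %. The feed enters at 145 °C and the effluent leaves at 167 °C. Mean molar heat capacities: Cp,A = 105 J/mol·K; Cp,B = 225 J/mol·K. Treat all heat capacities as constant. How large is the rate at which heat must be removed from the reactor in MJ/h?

Extent of reaction ξ = 0.448 × 29.7 / 2 = 6.6528 mol/s
Reaction term: ξ·ΔH°_rxn = 6.6528 × -83.7 = -556.84 kJ/s
Sensible, feed 145→25 °C: -374.22 kJ/s
Outlet flows (mol/s): A 16.394, B 6.6528
Sensible, products 25→167 °C: 457 kJ/s
Q = ΔH = -474.06 kJ/s = -474.06 kW
Heat removed = 1706.6 MJ/h

Q_out = 1710 MJ/h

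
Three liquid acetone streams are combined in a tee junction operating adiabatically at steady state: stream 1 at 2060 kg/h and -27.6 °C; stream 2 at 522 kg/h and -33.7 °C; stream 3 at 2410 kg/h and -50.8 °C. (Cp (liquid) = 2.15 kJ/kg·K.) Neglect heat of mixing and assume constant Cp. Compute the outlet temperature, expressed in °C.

T_out = -39.4 °C

Adiabatic, steady state ⇒ Σ ṁᵢCp,ᵢ(T_out − Tᵢ) = 0
Σ ṁᵢCp,ᵢTᵢ = 2060×2.15×-27.6 + 522×2.15×-33.7 + 2410×2.15×-50.8 = -423280
Σ ṁᵢCp,ᵢ = 2060×2.15 + 522×2.15 + 2410×2.15 = 10733
T_out = -423280 / 10733 = -39.438 °C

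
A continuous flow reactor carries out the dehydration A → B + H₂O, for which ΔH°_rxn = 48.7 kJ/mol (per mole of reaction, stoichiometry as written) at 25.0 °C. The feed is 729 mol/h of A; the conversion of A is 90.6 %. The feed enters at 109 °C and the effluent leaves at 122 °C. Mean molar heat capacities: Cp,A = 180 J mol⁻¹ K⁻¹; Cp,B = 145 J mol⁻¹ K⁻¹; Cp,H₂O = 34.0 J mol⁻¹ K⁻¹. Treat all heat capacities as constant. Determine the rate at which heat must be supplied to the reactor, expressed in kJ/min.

Q_in = 563 kJ/min

Extent of reaction ξ = 0.906 × 729 = 660.47 mol/h
Reaction term: ξ·ΔH°_rxn = 660.47 × 48.7 = 32165 kJ/h
Sensible, feed 109→25 °C: -11022 kJ/h
Outlet flows (mol/h): A 68.526, B 660.47, H₂O 660.47
Sensible, products 25→122 °C: 12664 kJ/h
Q = ΔH = 33807 kJ/h = 9.3908 kW
Heat supplied = 563.45 kJ/min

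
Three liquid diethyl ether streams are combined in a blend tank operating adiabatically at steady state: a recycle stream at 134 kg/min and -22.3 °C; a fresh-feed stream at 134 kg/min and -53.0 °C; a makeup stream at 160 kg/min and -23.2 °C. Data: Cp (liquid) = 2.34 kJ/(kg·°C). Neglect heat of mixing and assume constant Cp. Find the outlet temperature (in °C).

T_out = -32.2 °C

Adiabatic, steady state ⇒ Σ ṁᵢCp,ᵢ(T_out − Tᵢ) = 0
Σ ṁᵢCp,ᵢTᵢ = 134×2.34×-22.3 + 134×2.34×-53.0 + 160×2.34×-23.2 = -32297
Σ ṁᵢCp,ᵢ = 134×2.34 + 134×2.34 + 160×2.34 = 1001.5
T_out = -32297 / 1001.5 = -32.248 °C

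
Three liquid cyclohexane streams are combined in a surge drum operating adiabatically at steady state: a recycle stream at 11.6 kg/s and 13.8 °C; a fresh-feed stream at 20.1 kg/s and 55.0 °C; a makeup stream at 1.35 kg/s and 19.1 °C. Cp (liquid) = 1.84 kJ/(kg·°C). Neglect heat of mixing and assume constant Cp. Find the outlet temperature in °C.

T_out = 39.1 °C

No heat crosses the boundary, so H_out = H_in.
Σ ṁᵢCp,ᵢTᵢ = 11.6×1.84×13.8 + 20.1×1.84×55.0 + 1.35×1.84×19.1 = 2376.1
Σ ṁᵢCp,ᵢ = 11.6×1.84 + 20.1×1.84 + 1.35×1.84 = 60.812
T_out = 2376.1 / 60.812 = 39.073 °C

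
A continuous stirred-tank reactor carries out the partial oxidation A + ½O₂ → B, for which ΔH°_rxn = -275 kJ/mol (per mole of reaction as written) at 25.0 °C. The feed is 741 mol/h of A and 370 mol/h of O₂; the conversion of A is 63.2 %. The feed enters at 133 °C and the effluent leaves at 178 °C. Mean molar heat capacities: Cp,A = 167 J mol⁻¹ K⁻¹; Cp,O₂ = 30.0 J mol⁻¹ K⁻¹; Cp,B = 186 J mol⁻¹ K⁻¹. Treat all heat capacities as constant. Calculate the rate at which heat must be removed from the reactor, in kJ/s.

Q_out = 34.0 kJ/s

Extent of reaction ξ = 0.632 × 741 = 468.31 mol/h
Reaction term: ξ·ΔH°_rxn = 468.31 × -275 = -128790 kJ/h
Sensible, feed 133→25 °C: -14563 kJ/h
Outlet flows (mol/h): A 272.69, O₂ 135.84, B 468.31
Sensible, products 25→178 °C: 20918 kJ/h
Q = ΔH = -122430 kJ/h = -34.009 kW
Heat removed = 34.009 kJ/s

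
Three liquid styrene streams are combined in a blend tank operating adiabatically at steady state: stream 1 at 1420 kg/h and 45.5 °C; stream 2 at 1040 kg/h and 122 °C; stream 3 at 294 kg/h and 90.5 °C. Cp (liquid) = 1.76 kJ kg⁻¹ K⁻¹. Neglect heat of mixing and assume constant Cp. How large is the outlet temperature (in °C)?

Energy balance with Q = 0: Σ ṁᵢCp,ᵢ(T_out − Tᵢ) = 0
Σ ṁᵢCp,ᵢTᵢ = 1420×1.76×45.5 + 1040×1.76×122 + 294×1.76×90.5 = 383850
Σ ṁᵢCp,ᵢ = 1420×1.76 + 1040×1.76 + 294×1.76 = 4847
T_out = 383850 / 4847 = 79.193 °C

T_out = 79.2 °C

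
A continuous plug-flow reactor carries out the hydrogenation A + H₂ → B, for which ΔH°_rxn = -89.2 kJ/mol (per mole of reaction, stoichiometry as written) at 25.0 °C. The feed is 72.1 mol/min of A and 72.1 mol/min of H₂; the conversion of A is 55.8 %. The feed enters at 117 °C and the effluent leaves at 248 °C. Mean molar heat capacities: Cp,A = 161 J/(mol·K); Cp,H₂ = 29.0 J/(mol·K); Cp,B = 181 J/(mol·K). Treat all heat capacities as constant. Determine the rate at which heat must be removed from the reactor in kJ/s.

Extent of reaction ξ = 0.558 × 72.1 = 40.232 mol/min
Reaction term: ξ·ΔH°_rxn = 40.232 × -89.2 = -3588.7 kJ/min
Sensible, feed 117→25 °C: -1260.3 kJ/min
Outlet flows (mol/min): A 31.868, H₂ 31.868, B 40.232
Sensible, products 25→248 °C: 2974.1 kJ/min
Q = ΔH = -1874.9 kJ/min = -31.248 kW
Heat removed = 31.248 kJ/s

Q_out = 31.2 kJ/s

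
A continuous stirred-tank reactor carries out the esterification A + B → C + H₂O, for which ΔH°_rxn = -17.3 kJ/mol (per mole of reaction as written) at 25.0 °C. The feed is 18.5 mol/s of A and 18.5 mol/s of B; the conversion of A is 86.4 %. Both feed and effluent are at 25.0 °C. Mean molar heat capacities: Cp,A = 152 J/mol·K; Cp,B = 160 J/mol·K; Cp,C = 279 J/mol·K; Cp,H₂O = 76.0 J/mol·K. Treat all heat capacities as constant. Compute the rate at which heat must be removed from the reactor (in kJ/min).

Q_out = 16600 kJ/min

Extent of reaction ξ = 0.864 × 18.5 = 15.984 mol/s
Reaction term: ξ·ΔH°_rxn = 15.984 × -17.3 = -276.52 kJ/s
Q = ΔH = -276.52 kJ/s = -276.52 kW
Heat removed = 16591 kJ/min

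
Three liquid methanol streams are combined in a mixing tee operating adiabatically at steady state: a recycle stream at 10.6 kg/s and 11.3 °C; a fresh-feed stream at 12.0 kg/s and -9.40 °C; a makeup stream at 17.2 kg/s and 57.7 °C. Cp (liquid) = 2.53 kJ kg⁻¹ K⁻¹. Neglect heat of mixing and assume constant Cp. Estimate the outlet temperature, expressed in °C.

Adiabatic, steady state ⇒ Σ ṁᵢCp,ᵢ(T_out − Tᵢ) = 0
T_out = Σ ṁᵢCp,ᵢTᵢ / Σ ṁᵢCp,ᵢ
      = 2528.5 / 100.69 = 25.111 °C

T_out = 25.1 °C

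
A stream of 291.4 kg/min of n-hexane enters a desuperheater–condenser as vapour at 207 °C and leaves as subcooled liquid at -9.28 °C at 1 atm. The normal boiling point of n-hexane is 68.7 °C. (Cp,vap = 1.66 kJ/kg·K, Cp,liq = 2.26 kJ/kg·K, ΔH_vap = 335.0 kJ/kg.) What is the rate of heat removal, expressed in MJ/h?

vapour 207→68.7 °C: -229.58 kJ/kg
condensation at 68.7 °C: -335 kJ/kg
liquid 68.7→-9.28 °C: -176.23 kJ/kg
Δh = -229.58 + -335 + -176.23 = -740.81 kJ/kg
Q = ṁ·Δh = 291.4 kg/min × -740.81 kJ/kg = -215870 kJ/min
|Q| = 3597.9 kW = 12952 MJ/h

Q_c = 13000 MJ/h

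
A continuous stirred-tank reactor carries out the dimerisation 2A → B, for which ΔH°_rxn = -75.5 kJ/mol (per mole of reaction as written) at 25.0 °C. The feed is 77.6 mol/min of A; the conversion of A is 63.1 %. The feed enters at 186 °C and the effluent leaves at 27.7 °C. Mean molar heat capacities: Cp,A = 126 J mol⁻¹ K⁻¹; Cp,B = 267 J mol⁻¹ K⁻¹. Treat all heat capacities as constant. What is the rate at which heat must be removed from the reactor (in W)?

Q_out = 56600 W

Extent of reaction ξ = 0.631 × 77.6 / 2 = 24.483 mol/min
Reaction term: ξ·ΔH°_rxn = 24.483 × -75.5 = -1848.5 kJ/min
Sensible, feed 186→25 °C: -1574.2 kJ/min
Outlet flows (mol/min): A 28.634, B 24.483
Sensible, products 25→27.7 °C: 27.391 kJ/min
Q = ΔH = -3395.3 kJ/min = -56.588 kW
Heat removed = 56588 W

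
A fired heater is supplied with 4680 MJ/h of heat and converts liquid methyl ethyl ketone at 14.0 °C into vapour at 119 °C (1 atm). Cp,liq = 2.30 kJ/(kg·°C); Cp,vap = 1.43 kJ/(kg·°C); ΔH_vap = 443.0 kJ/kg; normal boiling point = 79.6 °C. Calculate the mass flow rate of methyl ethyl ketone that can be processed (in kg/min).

ṁ = 120 kg/min

Δh = 2.30×(79.6−14.0) + 443.0 + 1.43×(119−79.6) = 650.22 kJ/kg
Q = 4680 MJ/h = 1300 kJ/s = 78000 kJ/min
ṁ = Q/Δh = 78000 / 650.22 = 119.96 kg/min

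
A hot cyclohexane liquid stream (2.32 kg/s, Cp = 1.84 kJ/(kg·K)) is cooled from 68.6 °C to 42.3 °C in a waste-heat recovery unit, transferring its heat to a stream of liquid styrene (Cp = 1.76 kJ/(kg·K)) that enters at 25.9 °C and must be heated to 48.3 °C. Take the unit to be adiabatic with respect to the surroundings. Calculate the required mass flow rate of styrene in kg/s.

Heat released by hot stream: Q = 2.32 × 1.84 × (68.6 − 42.3) = 112.27 kJ/s
Energy balance on cold side (adiabatic exchanger): Q = ṁ_c·Cp_c·(T_c,out − T_c,in)
ṁ_c = 112.27 / [1.76 × (48.3 − 25.9)] = 2.8477 kg/s

ṁ_c = 2.85 kg/s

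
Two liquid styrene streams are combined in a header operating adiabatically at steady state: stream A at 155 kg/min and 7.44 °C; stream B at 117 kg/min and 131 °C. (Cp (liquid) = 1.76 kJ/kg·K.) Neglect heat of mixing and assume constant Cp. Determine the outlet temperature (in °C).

No heat crosses the boundary, so H_out = H_in.
Σ ṁᵢCp,ᵢTᵢ = 155×1.76×7.44 + 117×1.76×131 = 29005
Σ ṁᵢCp,ᵢ = 155×1.76 + 117×1.76 = 478.72
T_out = 29005 / 478.72 = 60.589 °C

T_out = 60.6 °C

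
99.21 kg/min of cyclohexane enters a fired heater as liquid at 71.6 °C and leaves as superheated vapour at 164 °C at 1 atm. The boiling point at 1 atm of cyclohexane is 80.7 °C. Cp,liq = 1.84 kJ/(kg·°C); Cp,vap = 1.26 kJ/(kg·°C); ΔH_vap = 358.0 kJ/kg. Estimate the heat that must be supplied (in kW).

liquid 71.6→80.7 °C: 16.744 kJ/kg
vaporisation at 80.7 °C: 358 kJ/kg
vapour 80.7→164 °C: 104.96 kJ/kg
Δh = 16.744 + 358 + 104.96 = 479.7 kJ/kg
Q = ṁ·Δh = 99.21 kg/min × 479.7 kJ/kg = 47591 kJ/min
|Q| = 793.19 kW

Q = 793 kW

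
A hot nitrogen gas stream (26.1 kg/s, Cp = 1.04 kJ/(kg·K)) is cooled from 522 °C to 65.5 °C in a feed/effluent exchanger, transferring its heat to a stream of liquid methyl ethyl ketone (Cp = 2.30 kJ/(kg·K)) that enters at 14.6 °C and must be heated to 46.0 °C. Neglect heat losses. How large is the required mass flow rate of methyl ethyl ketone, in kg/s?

ṁ_c = 172 kg/s

Heat released by hot stream: Q = 26.1 × 1.04 × (522 − 65.5) = 12391 kJ/s
Energy balance on cold side (adiabatic exchanger): Q = ṁ_c·Cp_c·(T_c,out − T_c,in)
ṁ_c = 12391 / [2.30 × (46.0 − 14.6)] = 171.58 kg/s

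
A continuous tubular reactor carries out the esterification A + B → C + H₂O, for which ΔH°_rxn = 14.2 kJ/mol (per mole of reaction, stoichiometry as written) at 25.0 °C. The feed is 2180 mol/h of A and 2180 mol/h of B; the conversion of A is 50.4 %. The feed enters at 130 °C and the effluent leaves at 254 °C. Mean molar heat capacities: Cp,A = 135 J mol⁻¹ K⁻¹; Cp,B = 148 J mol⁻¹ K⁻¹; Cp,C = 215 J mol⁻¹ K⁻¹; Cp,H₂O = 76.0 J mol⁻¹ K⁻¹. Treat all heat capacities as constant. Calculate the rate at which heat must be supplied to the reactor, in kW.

Extent of reaction ξ = 0.504 × 2180 = 1098.7 mol/h
Reaction term: ξ·ΔH°_rxn = 1098.7 × 14.2 = 15602 kJ/h
Sensible, feed 130→25 °C: -64779 kJ/h
Outlet flows (mol/h): A 1081.3, B 1081.3, C 1098.7, H₂O 1098.7
Sensible, products 25→254 °C: 143290 kJ/h
Q = ΔH = 94115 kJ/h = 26.143 kW
Heat supplied = 26.143 kW

Q_in = 26.1 kW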